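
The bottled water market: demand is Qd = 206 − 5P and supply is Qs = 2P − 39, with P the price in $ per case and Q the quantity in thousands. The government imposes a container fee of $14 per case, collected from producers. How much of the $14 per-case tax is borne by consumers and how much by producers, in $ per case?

Before the tax: set 206 − 5P = 2P − 39 → P* = $35, Q* = 31.
With the tax collected from producers, supply shifts: Qs = 2(P − 14) − 39.
New equilibrium: consumers pay $39, producers receive $25, Q = 11. (Wedge: Pb − Ps = 14.)
Burden on consumers: $4; on producers: $10. (They sum to $14.)
The less price-elastic side of the market bears the larger share of a per-unit tax.

Consumers bear $4 per case; producers bear $10 per case.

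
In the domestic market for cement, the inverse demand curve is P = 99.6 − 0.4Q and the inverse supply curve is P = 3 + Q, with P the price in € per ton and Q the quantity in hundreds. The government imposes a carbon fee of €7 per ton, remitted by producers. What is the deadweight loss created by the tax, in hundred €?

Rewrite in direct form: Qd = 249 − 2.5P and Qs = P − 3.
Before the tax: set 249 − 2.5P = P − 3 → P* = €72, Q* = 69.
With the tax collected from producers, supply shifts: Qs = (P − 7) − 3.
New equilibrium: buyers pay €74, producers receive €67, Q = 64. (Wedge: Pb − Ps = 7.)
Quantity falls by |ΔQ| = |69 − 64| = 5.
DWL = ½ · t · |ΔQ| = ½ · 7 · 5 = €17.5.

Deadweight loss = €17.5 hundred.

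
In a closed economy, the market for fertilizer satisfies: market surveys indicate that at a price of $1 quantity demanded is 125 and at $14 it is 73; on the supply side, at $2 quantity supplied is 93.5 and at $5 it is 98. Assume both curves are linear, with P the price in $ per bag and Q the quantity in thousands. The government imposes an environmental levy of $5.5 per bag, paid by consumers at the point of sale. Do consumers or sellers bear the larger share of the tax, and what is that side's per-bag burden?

Demand slope: (73 − 125)/(14 − 1) = -4, so Qd = 129 − 4P.
Supply slope: (98 − 93.5)/(5 − 2) = 1.5, so Qs = 1.5P + 90.5.
Before the tax: set 129 − 4P = 1.5P + 90.5 → P* = $7, Q* = 101.
With the tax collected from consumers, demand (in seller-price terms) shifts: Qd = 129 − 4(P + 5.5).
New equilibrium: consumers pay $8.5, sellers receive $3, Q = 95. (Wedge: Pb − Ps = 5.5.)
Per-bag burden: consumers $1.5, sellers $4.
Sellers take the larger share because supply is less price-elastic here (demand slope 4 vs supply slope 1.5).
The less price-elastic side of the market bears the larger share of a per-unit tax.

Sellers bear the larger share: $4 per bag.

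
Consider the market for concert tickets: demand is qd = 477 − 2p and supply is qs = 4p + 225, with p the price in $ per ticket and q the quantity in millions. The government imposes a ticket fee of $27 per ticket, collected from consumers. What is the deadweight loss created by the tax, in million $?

Before the tax: set 477 − 2p = 4p + 225 → p* = $42, q* = 393.
With the tax collected from consumers, demand (in seller-price terms) shifts: qd = 477 − 2(p + 27).
New equilibrium: consumers pay $60, producers receive $33, q = 357. (Wedge: pb − ps = 27.)
Quantity falls by |ΔQ| = |393 − 357| = 36.
DWL = ½ · t · |ΔQ| = ½ · 27 · 36 = $486.

Deadweight loss = $486 million.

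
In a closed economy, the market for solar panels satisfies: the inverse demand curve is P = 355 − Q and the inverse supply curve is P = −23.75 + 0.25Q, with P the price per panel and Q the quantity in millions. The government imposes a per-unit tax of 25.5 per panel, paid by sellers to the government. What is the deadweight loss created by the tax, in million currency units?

Rewrite in direct form: Qd = 355 − P and Qs = 4P + 95.
Before the tax: set 355 − P = 4P + 95 → P* = 52, Q* = 303.
With the tax collected from sellers, supply shifts: Qs = 4(P − 25.5) + 95.
New equilibrium: consumers pay 72.4, sellers receive 46.9, Q = 282.6. (Wedge: Pb − Ps = 25.5.)
Quantity falls by |ΔQ| = |303 − 282.6| = 20.4.
DWL = ½ · t · |ΔQ| = ½ · 25.5 · 20.4 = 260.1.

Deadweight loss = 260.1 million.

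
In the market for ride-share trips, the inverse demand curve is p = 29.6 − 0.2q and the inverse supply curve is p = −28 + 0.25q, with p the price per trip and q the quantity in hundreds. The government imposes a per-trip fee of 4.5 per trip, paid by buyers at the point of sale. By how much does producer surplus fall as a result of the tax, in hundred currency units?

Inverting to q(p) form: qd = 148 − 5p; qs = 4p + 112.
Before the tax: set 148 − 5p = 4p + 112 → p* = 4, q* = 128.
With the tax collected from buyers, demand (in seller-price terms) shifts: qd = 148 − 5(p + 4.5).
Solving gives q = 118 with buyers paying 6 and suppliers receiving 1.5 (the 4.5 wedge).
ΔPS is the trapezoid between Q = 118 and Q = 128 of height 2.5: ½ · (128 + 118) · 2.5 = 307.5.

Producer surplus falls by 307.5 hundred.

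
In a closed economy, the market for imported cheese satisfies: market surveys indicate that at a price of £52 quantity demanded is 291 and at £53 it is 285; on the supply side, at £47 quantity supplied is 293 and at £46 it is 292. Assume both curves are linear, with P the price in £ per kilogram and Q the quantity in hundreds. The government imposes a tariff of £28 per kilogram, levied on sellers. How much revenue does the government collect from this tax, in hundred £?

Demand slope: (285 − 291)/(53 − 52) = -6, so Qd = 603 − 6P.
Supply slope: (292 − 293)/(46 − 47) = 1, so Qs = P + 246.
Before the tax: set 603 − 6P = P + 246 → P* = £51, Q* = 297.
With the tax collected from sellers, supply shifts: Qs = (P − 28) + 246.
Solving gives Q = 273 with buyers paying £55 and sellers receiving £27 (the £28 wedge).
Revenue = t · Q = 28 · 273 = £7644.

Tax revenue = £7644 hundred.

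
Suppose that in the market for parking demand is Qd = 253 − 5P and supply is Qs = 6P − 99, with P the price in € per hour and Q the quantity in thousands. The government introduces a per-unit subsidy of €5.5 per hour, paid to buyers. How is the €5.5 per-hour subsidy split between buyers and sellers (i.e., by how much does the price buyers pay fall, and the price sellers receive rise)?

Before the subsidy: set 253 − 5P = 6P − 99 → P* = €32, Q* = 93.
With a per-unit subsidy paid to buyers, each effectively pays P − 5.5, so demand becomes Qd = 253 − 5(P − 5.5).
New equilibrium: buyers pay €29, sellers receive €34.5, Q = 108. (Wedge: Pb − Ps = −5.5.)
Gain to buyers: €3; to sellers: €2.5. (They sum to €5.5.)

Buyers gain €3 per hour; sellers gain €2.5 per hour.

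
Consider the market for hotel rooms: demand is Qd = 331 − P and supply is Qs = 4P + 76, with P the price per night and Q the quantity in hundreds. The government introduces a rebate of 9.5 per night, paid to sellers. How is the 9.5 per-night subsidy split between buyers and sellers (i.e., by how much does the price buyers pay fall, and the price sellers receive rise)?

Buyers gain 7.6 per night; sellers gain 1.9 per night.

Before the subsidy: set 331 − P = 4P + 76 → P* = 51, Q* = 280.
With a per-unit subsidy paid to sellers, each receives P + 9.5 per unit sold, so supply becomes Qs = 4(P + 9.5) + 76.
Solving gives Q = 287.6 with buyers paying 43.4 and sellers receiving 52.9 (the 9.5 wedge).
Gain to buyers: 7.6; to sellers: 1.9. (They sum to 9.5.)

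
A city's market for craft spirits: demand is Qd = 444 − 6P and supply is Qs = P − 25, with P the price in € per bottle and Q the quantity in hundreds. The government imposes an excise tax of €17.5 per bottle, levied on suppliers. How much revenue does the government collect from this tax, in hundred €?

Without the tax, 444 − 6P = P − 25 gives 7P = 469, so P* = €67 and Q* = 42.
With the tax collected from suppliers, supply shifts: Qs = (P − 17.5) − 25.
Solving gives Q = 27 with consumers paying €69.5 and suppliers receiving €52 (the €17.5 wedge).
Revenue = t · Q = 17.5 · 27 = €472.5.

Tax revenue = €472.5 hundred.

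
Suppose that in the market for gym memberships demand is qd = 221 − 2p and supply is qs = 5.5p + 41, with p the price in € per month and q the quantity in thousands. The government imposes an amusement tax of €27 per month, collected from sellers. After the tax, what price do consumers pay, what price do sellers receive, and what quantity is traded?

Consumers pay €43.8; sellers receive €16.8; quantity = 133.4.

Before the tax: set 221 − 2p = 5.5p + 41 → p* = €24, q* = 173.
With the tax collected from sellers, supply shifts: qs = 5.5(p − 27) + 41.
Solving gives q = 133.4 with consumers paying €43.8 and sellers receiving €16.8 (the €27 wedge).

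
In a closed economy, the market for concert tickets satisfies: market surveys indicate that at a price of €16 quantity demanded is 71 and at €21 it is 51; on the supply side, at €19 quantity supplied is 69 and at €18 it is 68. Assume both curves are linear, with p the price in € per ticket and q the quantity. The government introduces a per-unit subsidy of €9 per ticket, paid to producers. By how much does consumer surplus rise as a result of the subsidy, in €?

Consumer surplus rises by €127.08.

Demand slope: (51 − 71)/(21 − 16) = -4, so qd = 135 − 4p.
Supply slope: (68 − 69)/(18 − 19) = 1, so qs = p + 50.
Before the subsidy: set 135 − 4p = p + 50 → p* = €17, q* = 67.
With a per-unit subsidy paid to producers, each receives p + 9 per unit sold, so supply becomes qs = (p + 9) + 50.
New equilibrium: consumers pay €15.2, producers receive €24.2, q = 74.2. (Wedge: pb − ps = −9.)
ΔCS is the trapezoid between Q = 74.2 and Q = 67 of height €1.8: ½ · (67 + 74.2) · 1.8 = €127.08.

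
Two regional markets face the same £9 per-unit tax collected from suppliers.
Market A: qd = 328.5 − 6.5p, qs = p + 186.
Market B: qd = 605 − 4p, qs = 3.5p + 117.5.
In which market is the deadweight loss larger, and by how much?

Market A: pre-tax p* = £19, q* = 205; post-tax q = 197.2; deadweight loss = £35.1.
Market B: pre-tax p* = £65, q* = 345; post-tax q = 328.2; deadweight loss = £75.6.
Difference: £35.1 vs £75.6 → market B is larger by £40.5.

Market B, by £40.5.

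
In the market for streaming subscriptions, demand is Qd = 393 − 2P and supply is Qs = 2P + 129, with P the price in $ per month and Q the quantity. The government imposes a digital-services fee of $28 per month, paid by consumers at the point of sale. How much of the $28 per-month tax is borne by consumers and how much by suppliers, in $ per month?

Without the tax, 393 − 2P = 2P + 129 gives 4P = 264, so P* = $66 and Q* = 261.
With the tax collected from consumers, demand (in seller-price terms) shifts: Qd = 393 − 2(P + 28).
New equilibrium: consumers pay $80, suppliers receive $52, Q = 233. (Wedge: Pb − Ps = 28.)
Burden on consumers: $14; on suppliers: $14. (They sum to $28.)

Consumers bear $14 per month; suppliers bear $14 per month.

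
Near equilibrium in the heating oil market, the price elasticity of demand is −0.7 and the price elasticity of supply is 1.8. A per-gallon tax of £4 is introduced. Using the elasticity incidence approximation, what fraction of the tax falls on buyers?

Buyers' share ≈ 0.72.

Incidence ratio: buyers' share ≈ εs / (εs + |εd|) = 1.8 / (1.8 + 0.7) = 0.72.
Supply is the more elastic side, so buyers bear the larger share.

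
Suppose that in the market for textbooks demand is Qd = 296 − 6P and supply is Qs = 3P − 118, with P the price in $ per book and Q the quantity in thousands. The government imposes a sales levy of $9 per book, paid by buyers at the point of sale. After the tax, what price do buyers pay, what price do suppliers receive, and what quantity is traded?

Buyers pay $49; suppliers receive $40; quantity = 2.

Before the tax: set 296 − 6P = 3P − 118 → P* = $46, Q* = 20.
With the tax collected from buyers, demand (in seller-price terms) shifts: Qd = 296 − 6(P + 9).
New equilibrium: buyers pay $49, suppliers receive $40, Q = 2. (Wedge: Pb − Ps = 9.)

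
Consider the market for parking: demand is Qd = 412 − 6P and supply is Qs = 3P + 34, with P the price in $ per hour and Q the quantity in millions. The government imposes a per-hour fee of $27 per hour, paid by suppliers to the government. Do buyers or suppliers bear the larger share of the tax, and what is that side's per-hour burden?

Before the tax: set 412 − 6P = 3P + 34 → P* = $42, Q* = 160.
With the tax collected from suppliers, supply shifts: Qs = 3(P − 27) + 34.
Solving gives Q = 106 with buyers paying $51 and suppliers receiving $24 (the $27 wedge).
Per-hour burden: buyers $9, suppliers $18.
Suppliers take the larger share because supply is less price-elastic here (demand slope 6 vs supply slope 3).

Suppliers bear the larger share: $18 per hour.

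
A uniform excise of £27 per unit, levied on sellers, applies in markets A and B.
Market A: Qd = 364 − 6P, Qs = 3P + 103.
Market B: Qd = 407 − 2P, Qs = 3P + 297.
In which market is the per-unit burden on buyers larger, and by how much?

Market A: pre-tax P* = £29, Q* = 190; post-tax Q = 136; per-unit burden on buyers = £9.
Market B: pre-tax P* = £22, Q* = 363; post-tax Q = 330.6; per-unit burden on buyers = £16.2.
Difference: £9 vs £16.2 → market B is larger by £7.2.

Market B, by £7.2.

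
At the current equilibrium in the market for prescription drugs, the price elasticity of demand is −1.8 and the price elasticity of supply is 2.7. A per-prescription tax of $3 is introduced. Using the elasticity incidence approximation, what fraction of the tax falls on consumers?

Consumers' share ≈ 0.6.

Incidence ratio: consumers' share ≈ εs / (εs + |εd|) = 2.7 / (2.7 + 1.8) = 0.6.
Supply is the more elastic side, so consumers bear the larger share.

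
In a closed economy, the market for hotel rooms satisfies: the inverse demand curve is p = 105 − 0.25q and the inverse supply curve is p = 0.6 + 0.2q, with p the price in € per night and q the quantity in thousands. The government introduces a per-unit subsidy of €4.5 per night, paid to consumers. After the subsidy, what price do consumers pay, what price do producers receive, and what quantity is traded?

Inverting to q(p) form: qd = 420 − 4p; qs = 5p − 3.
Without the subsidy, 420 − 4p = 5p − 3 gives 9p = 423, so p* = €47 and q* = 232.
With a per-unit subsidy paid to consumers, each effectively pays p − 4.5, so demand becomes qd = 420 − 4(p − 4.5).
New equilibrium: consumers pay €44.5, producers receive €49, q = 242. (Wedge: pb − ps = −4.5.)

Consumers pay €44.5; producers receive €49; quantity = 242.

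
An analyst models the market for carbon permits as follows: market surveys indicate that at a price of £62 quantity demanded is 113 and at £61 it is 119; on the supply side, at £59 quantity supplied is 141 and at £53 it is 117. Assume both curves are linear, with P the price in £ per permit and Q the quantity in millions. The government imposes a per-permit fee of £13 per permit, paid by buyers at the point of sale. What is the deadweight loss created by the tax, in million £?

Demand slope: (119 − 113)/(61 − 62) = -6, so Qd = 485 − 6P.
Supply slope: (117 − 141)/(53 − 59) = 4, so Qs = 4P − 95.
Before the tax: set 485 − 6P = 4P − 95 → P* = £58, Q* = 137.
With the tax collected from buyers, demand (in seller-price terms) shifts: Qd = 485 − 6(P + 13).
Solving gives Q = 105.8 with buyers paying £63.2 and producers receiving £50.2 (the £13 wedge).
Quantity falls by |ΔQ| = |137 − 105.8| = 31.2.
DWL = ½ · t · |ΔQ| = ½ · 13 · 31.2 = £202.8.

Deadweight loss = £202.8 million.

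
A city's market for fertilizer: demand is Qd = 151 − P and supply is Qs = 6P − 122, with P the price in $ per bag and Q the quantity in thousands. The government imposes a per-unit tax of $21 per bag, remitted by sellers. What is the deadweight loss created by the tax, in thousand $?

Without the tax, 151 − P = 6P − 122 gives 7P = 273, so P* = $39 and Q* = 112.
With the tax collected from sellers, supply shifts: Qs = 6(P − 21) − 122.
Solving gives Q = 94 with buyers paying $57 and sellers receiving $36 (the $21 wedge).
Quantity falls by |ΔQ| = |112 − 94| = 18.
DWL = ½ · t · |ΔQ| = ½ · 21 · 18 = $189.

Deadweight loss = $189 thousand.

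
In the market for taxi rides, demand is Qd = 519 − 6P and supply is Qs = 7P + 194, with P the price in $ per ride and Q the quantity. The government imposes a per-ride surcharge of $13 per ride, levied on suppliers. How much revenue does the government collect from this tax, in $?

Without the tax, 519 − 6P = 7P + 194 gives 13P = 325, so P* = $25 and Q* = 369.
With the tax collected from suppliers, supply shifts: Qs = 7(P − 13) + 194.
New equilibrium: consumers pay $32, suppliers receive $19, Q = 327. (Wedge: Pb − Ps = 13.)
Revenue = t · Q = 13 · 327 = $4251.

Tax revenue = $4251.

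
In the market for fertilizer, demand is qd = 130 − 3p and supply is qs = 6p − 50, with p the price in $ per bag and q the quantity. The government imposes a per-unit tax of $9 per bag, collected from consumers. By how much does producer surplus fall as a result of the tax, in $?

Producer surplus falls by $183.

Before the tax: set 130 − 3p = 6p − 50 → p* = $20, q* = 70.
With the tax collected from consumers, demand (in seller-price terms) shifts: qd = 130 − 3(p + 9).
Solving gives q = 52 with consumers paying $26 and producers receiving $17 (the $9 wedge).
ΔPS is the trapezoid between Q = 52 and Q = 70 of height $3: ½ · (70 + 52) · 3 = $183.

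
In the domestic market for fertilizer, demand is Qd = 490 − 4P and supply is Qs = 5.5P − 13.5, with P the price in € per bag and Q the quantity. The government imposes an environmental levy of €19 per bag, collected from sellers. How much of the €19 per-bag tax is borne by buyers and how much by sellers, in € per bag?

Before the tax: set 490 − 4P = 5.5P − 13.5 → P* = €53, Q* = 278.
With the tax collected from sellers, supply shifts: Qs = 5.5(P − 19) − 13.5.
Solving gives Q = 234 with buyers paying €64 and sellers receiving €45 (the €19 wedge).
Burden on buyers: €11; on sellers: €8. (They sum to €19.)

Buyers bear €11 per bag; sellers bear €8 per bag.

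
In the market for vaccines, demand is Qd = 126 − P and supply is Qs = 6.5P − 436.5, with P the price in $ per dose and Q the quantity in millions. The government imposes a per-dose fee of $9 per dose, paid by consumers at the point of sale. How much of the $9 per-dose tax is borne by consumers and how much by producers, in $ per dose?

Consumers bear $7.8 per dose; producers bear $1.2 per dose.

Before the tax: set 126 − P = 6.5P − 436.5 → P* = $75, Q* = 51.
With the tax collected from consumers, demand (in seller-price terms) shifts: Qd = 126 − (P + 9).
Solving gives Q = 43.2 with consumers paying $82.8 and producers receiving $73.8 (the $9 wedge).
Burden on consumers: $7.8; on producers: $1.2. (They sum to $9.)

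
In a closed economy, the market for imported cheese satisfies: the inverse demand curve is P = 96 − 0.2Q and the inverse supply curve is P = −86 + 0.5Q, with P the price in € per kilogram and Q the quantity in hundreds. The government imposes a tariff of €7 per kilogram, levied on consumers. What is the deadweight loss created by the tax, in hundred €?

Deadweight loss = €35 hundred.

Rewrite in direct form: Qd = 480 − 5P and Qs = 2P + 172.
Before the tax: set 480 − 5P = 2P + 172 → P* = €44, Q* = 260.
With the tax collected from consumers, demand (in seller-price terms) shifts: Qd = 480 − 5(P + 7).
Solving gives Q = 250 with consumers paying €46 and sellers receiving €39 (the €7 wedge).
Quantity falls by |ΔQ| = |260 − 250| = 10.
DWL = ½ · t · |ΔQ| = ½ · 7 · 10 = €35.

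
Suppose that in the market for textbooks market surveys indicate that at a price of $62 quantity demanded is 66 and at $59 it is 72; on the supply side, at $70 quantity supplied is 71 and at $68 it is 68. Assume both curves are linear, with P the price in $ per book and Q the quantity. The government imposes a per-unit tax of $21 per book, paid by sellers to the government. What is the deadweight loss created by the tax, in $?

Demand slope: (72 − 66)/(59 − 62) = -2, so Qd = 190 − 2P.
Supply slope: (68 − 71)/(68 − 70) = 1.5, so Qs = 1.5P − 34.
Before the tax: set 190 − 2P = 1.5P − 34 → P* = $64, Q* = 62.
With the tax collected from sellers, supply shifts: Qs = 1.5(P − 21) − 34.
Solving gives Q = 44 with buyers paying $73 and sellers receiving $52 (the $21 wedge).
Quantity falls by |ΔQ| = |62 − 44| = 18.
DWL = ½ · t · |ΔQ| = ½ · 21 · 18 = $189.

Deadweight loss = $189.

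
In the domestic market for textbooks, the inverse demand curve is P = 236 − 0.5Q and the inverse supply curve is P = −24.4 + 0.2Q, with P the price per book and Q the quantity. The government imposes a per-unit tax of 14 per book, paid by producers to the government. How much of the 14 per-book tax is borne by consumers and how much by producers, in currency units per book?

Consumers bear 10 per book; producers bear 4 per book.

Inverting to Q(P) form: Qd = 472 − 2P; Qs = 5P + 122.
Without the tax, 472 − 2P = 5P + 122 gives 7P = 350, so P* = 50 and Q* = 372.
With the tax collected from producers, supply shifts: Qs = 5(P − 14) + 122.
New equilibrium: consumers pay 60, producers receive 46, Q = 352. (Wedge: Pb − Ps = 14.)
Burden on consumers: 10; on producers: 4. (They sum to 14.)
The less price-elastic side of the market bears the larger share of a per-unit tax.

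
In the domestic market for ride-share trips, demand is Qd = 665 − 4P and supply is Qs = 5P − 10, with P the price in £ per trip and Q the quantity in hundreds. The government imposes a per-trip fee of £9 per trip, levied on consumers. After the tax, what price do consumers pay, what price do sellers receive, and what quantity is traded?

Before the tax: set 665 − 4P = 5P − 10 → P* = £75, Q* = 365.
With the tax collected from consumers, demand (in seller-price terms) shifts: Qd = 665 − 4(P + 9).
New equilibrium: consumers pay £80, sellers receive £71, Q = 345. (Wedge: Pb − Ps = 9.)
The less price-elastic side of the market bears the larger share of a per-unit tax.

Consumers pay £80; sellers receive £71; quantity = 345.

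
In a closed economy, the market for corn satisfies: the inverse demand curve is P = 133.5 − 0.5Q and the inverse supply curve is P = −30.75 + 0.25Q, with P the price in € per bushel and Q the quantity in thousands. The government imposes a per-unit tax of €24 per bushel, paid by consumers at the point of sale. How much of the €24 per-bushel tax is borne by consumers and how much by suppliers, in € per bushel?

Rewrite in direct form: Qd = 267 − 2P and Qs = 4P + 123.
Without the tax, 267 − 2P = 4P + 123 gives 6P = 144, so P* = €24 and Q* = 219.
With the tax collected from consumers, demand (in seller-price terms) shifts: Qd = 267 − 2(P + 24).
New equilibrium: consumers pay €40, suppliers receive €16, Q = 187. (Wedge: Pb − Ps = 24.)
Burden on consumers: €16; on suppliers: €8. (They sum to €24.)
The less price-elastic side of the market bears the larger share of a per-unit tax.

Consumers bear €16 per bushel; suppliers bear €8 per bushel.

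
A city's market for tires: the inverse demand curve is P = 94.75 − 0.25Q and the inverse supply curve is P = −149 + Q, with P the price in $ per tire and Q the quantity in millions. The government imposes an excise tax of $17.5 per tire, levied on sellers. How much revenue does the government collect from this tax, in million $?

Rewrite in direct form: Qd = 379 − 4P and Qs = P + 149.
Without the tax, 379 − 4P = P + 149 gives 5P = 230, so P* = $46 and Q* = 195.
With the tax collected from sellers, supply shifts: Qs = (P − 17.5) + 149.
New equilibrium: buyers pay $49.5, sellers receive $32, Q = 181. (Wedge: Pb − Ps = 17.5.)
Revenue = t · Q = 17.5 · 181 = $3167.5.

Tax revenue = $3167.5 million.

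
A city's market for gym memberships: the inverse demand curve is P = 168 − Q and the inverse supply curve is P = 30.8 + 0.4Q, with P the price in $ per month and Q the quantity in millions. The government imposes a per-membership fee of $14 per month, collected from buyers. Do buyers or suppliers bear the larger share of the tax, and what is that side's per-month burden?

Inverting to Q(P) form: Qd = 168 − P; Qs = 2.5P − 77.
Before the tax: set 168 − P = 2.5P − 77 → P* = $70, Q* = 98.
With the tax collected from buyers, demand (in seller-price terms) shifts: Qd = 168 − (P + 14).
Solving gives Q = 88 with buyers paying $80 and suppliers receiving $66 (the $14 wedge).
Per-month burden: buyers $10, suppliers $4.
Buyers take the larger share because demand is less price-elastic here (demand slope 1 vs supply slope 2.5).
The less price-elastic side of the market bears the larger share of a per-unit tax.

Buyers bear the larger share: $10 per month.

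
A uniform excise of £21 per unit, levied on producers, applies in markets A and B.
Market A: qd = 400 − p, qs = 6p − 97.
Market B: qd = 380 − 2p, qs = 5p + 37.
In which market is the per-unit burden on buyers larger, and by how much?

Market A: pre-tax p* = £71, q* = 329; post-tax q = 311; per-unit burden on buyers = £18.
Market B: pre-tax p* = £49, q* = 282; post-tax q = 252; per-unit burden on buyers = £15.
Difference: £18 vs £15 → market A is larger by £3.

Market A, by £3.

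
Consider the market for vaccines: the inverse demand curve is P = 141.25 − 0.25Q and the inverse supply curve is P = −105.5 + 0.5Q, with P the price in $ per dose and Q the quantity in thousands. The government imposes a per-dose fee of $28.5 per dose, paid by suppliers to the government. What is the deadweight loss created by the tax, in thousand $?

Deadweight loss = $541.5 thousand.

Inverting to Q(P) form: Qd = 565 − 4P; Qs = 2P + 211.
Before the tax: set 565 − 4P = 2P + 211 → P* = $59, Q* = 329.
With the tax collected from suppliers, supply shifts: Qs = 2(P − 28.5) + 211.
New equilibrium: buyers pay $68.5, suppliers receive $40, Q = 291. (Wedge: Pb − Ps = 28.5.)
Quantity falls by |ΔQ| = |329 − 291| = 38.
DWL = ½ · t · |ΔQ| = ½ · 28.5 · 38 = $541.5.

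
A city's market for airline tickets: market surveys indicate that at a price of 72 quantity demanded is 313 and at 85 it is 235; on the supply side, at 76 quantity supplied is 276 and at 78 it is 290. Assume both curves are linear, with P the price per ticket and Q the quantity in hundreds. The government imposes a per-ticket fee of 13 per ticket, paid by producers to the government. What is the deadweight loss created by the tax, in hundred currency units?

Deadweight loss = 273 hundred.

Demand slope: (235 − 313)/(85 − 72) = -6, so Qd = 745 − 6P.
Supply slope: (290 − 276)/(78 − 76) = 7, so Qs = 7P − 256.
Before the tax: set 745 − 6P = 7P − 256 → P* = 77, Q* = 283.
With the tax collected from producers, supply shifts: Qs = 7(P − 13) − 256.
Solving gives Q = 241 with consumers paying 84 and producers receiving 71 (the 13 wedge).
Quantity falls by |ΔQ| = |283 − 241| = 42.
DWL = ½ · t · |ΔQ| = ½ · 13 · 42 = 273.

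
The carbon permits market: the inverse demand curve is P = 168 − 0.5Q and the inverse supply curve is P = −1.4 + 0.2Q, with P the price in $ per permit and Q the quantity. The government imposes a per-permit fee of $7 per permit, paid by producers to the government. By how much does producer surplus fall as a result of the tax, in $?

Producer surplus falls by $474.

Rewrite in direct form: Qd = 336 − 2P and Qs = 5P + 7.
Before the tax: set 336 − 2P = 5P + 7 → P* = $47, Q* = 242.
With the tax collected from producers, supply shifts: Qs = 5(P − 7) + 7.
New equilibrium: consumers pay $52, producers receive $45, Q = 232. (Wedge: Pb − Ps = 7.)
ΔPS is the trapezoid between Q = 232 and Q = 242 of height $2: ½ · (242 + 232) · 2 = $474.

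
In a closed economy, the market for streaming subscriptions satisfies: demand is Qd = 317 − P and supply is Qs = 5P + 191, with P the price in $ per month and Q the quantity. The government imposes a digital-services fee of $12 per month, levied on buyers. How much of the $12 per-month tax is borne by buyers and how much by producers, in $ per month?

Buyers bear $10 per month; producers bear $2 per month.

Before the tax: set 317 − P = 5P + 191 → P* = $21, Q* = 296.
With the tax collected from buyers, demand (in seller-price terms) shifts: Qd = 317 − (P + 12).
New equilibrium: buyers pay $31, producers receive $19, Q = 286. (Wedge: Pb − Ps = 12.)
Burden on buyers: $10; on producers: $2. (They sum to $12.)
The less price-elastic side of the market bears the larger share of a per-unit tax.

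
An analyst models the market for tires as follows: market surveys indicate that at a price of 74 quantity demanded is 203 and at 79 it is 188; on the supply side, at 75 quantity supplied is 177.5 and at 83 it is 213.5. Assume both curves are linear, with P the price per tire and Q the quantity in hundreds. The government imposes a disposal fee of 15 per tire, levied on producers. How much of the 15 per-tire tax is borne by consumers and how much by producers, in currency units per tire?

Consumers bear 9 per tire; producers bear 6 per tire.

Demand slope: (188 − 203)/(79 − 74) = -3, so Qd = 425 − 3P.
Supply slope: (213.5 − 177.5)/(83 − 75) = 4.5, so Qs = 4.5P − 160.
Without the tax, 425 − 3P = 4.5P − 160 gives 7.5P = 585, so P* = 78 and Q* = 191.
With the tax collected from producers, supply shifts: Qs = 4.5(P − 15) − 160.
Solving gives Q = 164 with consumers paying 87 and producers receiving 72 (the 15 wedge).
Burden on consumers: 9; on producers: 6. (They sum to 15.)
The less price-elastic side of the market bears the larger share of a per-unit tax.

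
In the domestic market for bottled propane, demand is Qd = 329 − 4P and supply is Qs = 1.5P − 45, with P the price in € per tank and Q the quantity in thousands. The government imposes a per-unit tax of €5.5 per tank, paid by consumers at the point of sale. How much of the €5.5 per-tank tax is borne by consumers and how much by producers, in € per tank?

Before the tax: set 329 − 4P = 1.5P − 45 → P* = €68, Q* = 57.
With the tax collected from consumers, demand (in seller-price terms) shifts: Qd = 329 − 4(P + 5.5).
New equilibrium: consumers pay €69.5, producers receive €64, Q = 51. (Wedge: Pb − Ps = 5.5.)
Burden on consumers: €1.5; on producers: €4. (They sum to €5.5.)

Consumers bear €1.5 per tank; producers bear €4 per tank.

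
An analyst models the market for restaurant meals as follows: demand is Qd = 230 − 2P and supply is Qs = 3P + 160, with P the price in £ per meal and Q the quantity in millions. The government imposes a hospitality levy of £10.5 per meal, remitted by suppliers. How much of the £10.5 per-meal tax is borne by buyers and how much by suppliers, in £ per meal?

Buyers bear £6.3 per meal; suppliers bear £4.2 per meal.

Without the tax, 230 − 2P = 3P + 160 gives 5P = 70, so P* = £14 and Q* = 202.
With the tax collected from suppliers, supply shifts: Qs = 3(P − 10.5) + 160.
New equilibrium: buyers pay £20.3, suppliers receive £9.8, Q = 189.4. (Wedge: Pb − Ps = 10.5.)
Burden on buyers: £6.3; on suppliers: £4.2. (They sum to £10.5.)
The less price-elastic side of the market bears the larger share of a per-unit tax.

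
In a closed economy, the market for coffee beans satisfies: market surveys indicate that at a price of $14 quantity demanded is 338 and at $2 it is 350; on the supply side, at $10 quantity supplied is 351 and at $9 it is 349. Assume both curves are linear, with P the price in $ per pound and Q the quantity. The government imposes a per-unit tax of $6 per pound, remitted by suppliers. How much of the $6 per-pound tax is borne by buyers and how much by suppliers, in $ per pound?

Buyers bear $4 per pound; suppliers bear $2 per pound.

Demand slope: (350 − 338)/(2 − 14) = -1, so Qd = 352 − P.
Supply slope: (349 − 351)/(9 − 10) = 2, so Qs = 2P + 331.
Without the tax, 352 − P = 2P + 331 gives 3P = 21, so P* = $7 and Q* = 345.
With the tax collected from suppliers, supply shifts: Qs = 2(P − 6) + 331.
New equilibrium: buyers pay $11, suppliers receive $5, Q = 341. (Wedge: Pb − Ps = 6.)
Burden on buyers: $4; on suppliers: $2. (They sum to $6.)
The less price-elastic side of the market bears the larger share of a per-unit tax.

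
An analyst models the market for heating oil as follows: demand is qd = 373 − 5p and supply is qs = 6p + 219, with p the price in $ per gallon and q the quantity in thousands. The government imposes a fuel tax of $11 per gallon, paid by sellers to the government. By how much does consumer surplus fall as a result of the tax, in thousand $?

Consumer surplus falls by $1728 thousand.

Without the tax, 373 − 5p = 6p + 219 gives 11p = 154, so p* = $14 and q* = 303.
With the tax collected from sellers, supply shifts: qs = 6(p − 11) + 219.
New equilibrium: buyers pay $20, sellers receive $9, q = 273. (Wedge: pb − ps = 11.)
ΔCS is the trapezoid between Q = 273 and Q = 303 of height $6: ½ · (303 + 273) · 6 = $1728.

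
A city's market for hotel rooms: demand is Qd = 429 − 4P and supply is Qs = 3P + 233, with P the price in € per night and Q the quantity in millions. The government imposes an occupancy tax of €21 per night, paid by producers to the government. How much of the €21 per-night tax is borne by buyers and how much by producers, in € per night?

Buyers bear €9 per night; producers bear €12 per night.

Before the tax: set 429 − 4P = 3P + 233 → P* = €28, Q* = 317.
With the tax collected from producers, supply shifts: Qs = 3(P − 21) + 233.
Solving gives Q = 281 with buyers paying €37 and producers receiving €16 (the €21 wedge).
Burden on buyers: €9; on producers: €12. (They sum to €21.)
The less price-elastic side of the market bears the larger share of a per-unit tax.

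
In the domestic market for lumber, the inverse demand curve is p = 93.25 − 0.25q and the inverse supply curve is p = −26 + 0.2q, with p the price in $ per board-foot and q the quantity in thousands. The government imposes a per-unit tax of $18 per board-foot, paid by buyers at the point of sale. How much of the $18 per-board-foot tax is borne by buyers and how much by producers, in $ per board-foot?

Rewrite in direct form: qd = 373 − 4p and qs = 5p + 130.
Before the tax: set 373 − 4p = 5p + 130 → p* = $27, q* = 265.
With the tax collected from buyers, demand (in seller-price terms) shifts: qd = 373 − 4(p + 18).
Solving gives q = 225 with buyers paying $37 and producers receiving $19 (the $18 wedge).
Burden on buyers: $10; on producers: $8. (They sum to $18.)
The less price-elastic side of the market bears the larger share of a per-unit tax.

Buyers bear $10 per board-foot; producers bear $8 per board-foot.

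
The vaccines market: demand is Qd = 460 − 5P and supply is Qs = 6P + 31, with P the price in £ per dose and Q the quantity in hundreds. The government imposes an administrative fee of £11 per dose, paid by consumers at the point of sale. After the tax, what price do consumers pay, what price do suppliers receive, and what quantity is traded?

Before the tax: set 460 − 5P = 6P + 31 → P* = £39, Q* = 265.
With the tax collected from consumers, demand (in seller-price terms) shifts: Qd = 460 − 5(P + 11).
Solving gives Q = 235 with consumers paying £45 and suppliers receiving £34 (the £11 wedge).

Consumers pay £45; suppliers receive £34; quantity = 235.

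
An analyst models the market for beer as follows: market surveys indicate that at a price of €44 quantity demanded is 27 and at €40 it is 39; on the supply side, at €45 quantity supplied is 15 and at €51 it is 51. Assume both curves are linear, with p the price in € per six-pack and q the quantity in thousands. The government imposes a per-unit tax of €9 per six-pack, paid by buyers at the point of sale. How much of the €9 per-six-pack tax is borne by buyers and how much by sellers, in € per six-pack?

Buyers bear €6 per six-pack; sellers bear €3 per six-pack.

Demand slope: (39 − 27)/(40 − 44) = -3, so qd = 159 − 3p.
Supply slope: (51 − 15)/(51 − 45) = 6, so qs = 6p − 255.
Before the tax: set 159 − 3p = 6p − 255 → p* = €46, q* = 21.
With the tax collected from buyers, demand (in seller-price terms) shifts: qd = 159 − 3(p + 9).
New equilibrium: buyers pay €52, sellers receive €43, q = 3. (Wedge: pb − ps = 9.)
Burden on buyers: €6; on sellers: €3. (They sum to €9.)
The less price-elastic side of the market bears the larger share of a per-unit tax.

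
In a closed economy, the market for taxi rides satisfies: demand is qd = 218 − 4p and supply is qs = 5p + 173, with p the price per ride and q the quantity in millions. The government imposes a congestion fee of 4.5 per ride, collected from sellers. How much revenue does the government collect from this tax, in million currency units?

Tax revenue = 846 million.

Before the tax: set 218 − 4p = 5p + 173 → p* = 5, q* = 198.
With the tax collected from sellers, supply shifts: qs = 5(p − 4.5) + 173.
New equilibrium: buyers pay 7.5, sellers receive 3, q = 188. (Wedge: pb − ps = 4.5.)
Revenue = t · Q = 4.5 · 188 = 846.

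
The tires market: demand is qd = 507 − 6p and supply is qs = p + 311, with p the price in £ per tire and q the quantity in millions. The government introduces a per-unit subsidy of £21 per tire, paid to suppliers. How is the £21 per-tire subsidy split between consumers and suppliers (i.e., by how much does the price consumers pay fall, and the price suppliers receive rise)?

Before the subsidy: set 507 − 6p = p + 311 → p* = £28, q* = 339.
With a per-unit subsidy paid to suppliers, each receives p + 21 per unit sold, so supply becomes qs = (p + 21) + 311.
New equilibrium: consumers pay £25, suppliers receive £46, q = 357. (Wedge: pb − ps = −21.)
Gain to consumers: £3; to suppliers: £18. (They sum to £21.)

Consumers gain £3 per tire; suppliers gain £18 per tire.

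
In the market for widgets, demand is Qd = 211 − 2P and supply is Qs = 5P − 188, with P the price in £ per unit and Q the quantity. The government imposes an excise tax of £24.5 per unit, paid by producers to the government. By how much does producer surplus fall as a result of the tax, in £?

Producer surplus falls by £556.5.

Without the tax, 211 − 2P = 5P − 188 gives 7P = 399, so P* = £57 and Q* = 97.
With the tax collected from producers, supply shifts: Qs = 5(P − 24.5) − 188.
New equilibrium: consumers pay £74.5, producers receive £50, Q = 62. (Wedge: Pb − Ps = 24.5.)
ΔPS is the trapezoid between Q = 62 and Q = 97 of height £7: ½ · (97 + 62) · 7 = £556.5.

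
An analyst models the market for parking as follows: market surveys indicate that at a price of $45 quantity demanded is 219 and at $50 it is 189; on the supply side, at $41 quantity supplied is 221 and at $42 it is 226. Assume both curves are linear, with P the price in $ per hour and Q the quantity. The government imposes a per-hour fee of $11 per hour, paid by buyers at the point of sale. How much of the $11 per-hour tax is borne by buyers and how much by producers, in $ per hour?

Demand slope: (189 − 219)/(50 − 45) = -6, so Qd = 489 − 6P.
Supply slope: (226 − 221)/(42 − 41) = 5, so Qs = 5P + 16.
Without the tax, 489 − 6P = 5P + 16 gives 11P = 473, so P* = $43 and Q* = 231.
With the tax collected from buyers, demand (in seller-price terms) shifts: Qd = 489 − 6(P + 11).
Solving gives Q = 201 with buyers paying $48 and producers receiving $37 (the $11 wedge).
Burden on buyers: $5; on producers: $6. (They sum to $11.)
The less price-elastic side of the market bears the larger share of a per-unit tax.

Buyers bear $5 per hour; producers bear $6 per hour.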